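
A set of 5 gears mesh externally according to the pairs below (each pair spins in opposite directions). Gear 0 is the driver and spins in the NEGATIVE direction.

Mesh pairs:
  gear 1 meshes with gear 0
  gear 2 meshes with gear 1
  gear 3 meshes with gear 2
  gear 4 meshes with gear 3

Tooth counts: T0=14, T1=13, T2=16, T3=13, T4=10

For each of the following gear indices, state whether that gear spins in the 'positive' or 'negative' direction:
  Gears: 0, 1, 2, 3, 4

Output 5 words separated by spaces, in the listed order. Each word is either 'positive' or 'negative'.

Answer: negative positive negative positive negative

Derivation:
Gear 0 (driver): negative (depth 0)
  gear 1: meshes with gear 0 -> depth 1 -> positive (opposite of gear 0)
  gear 2: meshes with gear 1 -> depth 2 -> negative (opposite of gear 1)
  gear 3: meshes with gear 2 -> depth 3 -> positive (opposite of gear 2)
  gear 4: meshes with gear 3 -> depth 4 -> negative (opposite of gear 3)
Queried indices 0, 1, 2, 3, 4 -> negative, positive, negative, positive, negative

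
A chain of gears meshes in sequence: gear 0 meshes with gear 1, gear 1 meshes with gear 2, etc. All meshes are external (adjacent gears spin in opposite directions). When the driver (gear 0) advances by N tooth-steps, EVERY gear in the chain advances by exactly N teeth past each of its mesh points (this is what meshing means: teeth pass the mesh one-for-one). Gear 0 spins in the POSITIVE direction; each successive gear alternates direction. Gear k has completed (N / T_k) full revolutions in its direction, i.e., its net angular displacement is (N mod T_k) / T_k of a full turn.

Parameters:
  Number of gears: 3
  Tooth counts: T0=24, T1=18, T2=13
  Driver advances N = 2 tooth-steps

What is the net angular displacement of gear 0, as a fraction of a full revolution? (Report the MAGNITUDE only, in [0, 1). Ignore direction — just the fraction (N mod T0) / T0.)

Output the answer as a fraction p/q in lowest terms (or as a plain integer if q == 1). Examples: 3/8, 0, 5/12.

Chain of 3 gears, tooth counts: [24, 18, 13]
  gear 0: T0=24, direction=positive, advance = 2 mod 24 = 2 teeth = 2/24 turn
  gear 1: T1=18, direction=negative, advance = 2 mod 18 = 2 teeth = 2/18 turn
  gear 2: T2=13, direction=positive, advance = 2 mod 13 = 2 teeth = 2/13 turn
Gear 0: 2 mod 24 = 2
Fraction = 2 / 24 = 1/12 (gcd(2,24)=2) = 1/12

Answer: 1/12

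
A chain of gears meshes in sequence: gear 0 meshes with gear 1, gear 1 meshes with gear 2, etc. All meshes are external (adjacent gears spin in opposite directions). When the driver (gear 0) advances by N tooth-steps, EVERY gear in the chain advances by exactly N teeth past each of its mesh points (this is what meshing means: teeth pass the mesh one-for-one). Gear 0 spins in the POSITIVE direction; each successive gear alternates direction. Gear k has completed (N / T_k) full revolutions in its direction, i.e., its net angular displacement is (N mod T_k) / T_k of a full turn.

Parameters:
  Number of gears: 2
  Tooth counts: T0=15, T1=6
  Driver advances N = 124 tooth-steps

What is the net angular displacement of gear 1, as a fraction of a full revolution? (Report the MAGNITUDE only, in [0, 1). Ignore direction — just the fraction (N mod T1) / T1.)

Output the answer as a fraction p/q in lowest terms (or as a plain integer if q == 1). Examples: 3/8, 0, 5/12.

Chain of 2 gears, tooth counts: [15, 6]
  gear 0: T0=15, direction=positive, advance = 124 mod 15 = 4 teeth = 4/15 turn
  gear 1: T1=6, direction=negative, advance = 124 mod 6 = 4 teeth = 4/6 turn
Gear 1: 124 mod 6 = 4
Fraction = 4 / 6 = 2/3 (gcd(4,6)=2) = 2/3

Answer: 2/3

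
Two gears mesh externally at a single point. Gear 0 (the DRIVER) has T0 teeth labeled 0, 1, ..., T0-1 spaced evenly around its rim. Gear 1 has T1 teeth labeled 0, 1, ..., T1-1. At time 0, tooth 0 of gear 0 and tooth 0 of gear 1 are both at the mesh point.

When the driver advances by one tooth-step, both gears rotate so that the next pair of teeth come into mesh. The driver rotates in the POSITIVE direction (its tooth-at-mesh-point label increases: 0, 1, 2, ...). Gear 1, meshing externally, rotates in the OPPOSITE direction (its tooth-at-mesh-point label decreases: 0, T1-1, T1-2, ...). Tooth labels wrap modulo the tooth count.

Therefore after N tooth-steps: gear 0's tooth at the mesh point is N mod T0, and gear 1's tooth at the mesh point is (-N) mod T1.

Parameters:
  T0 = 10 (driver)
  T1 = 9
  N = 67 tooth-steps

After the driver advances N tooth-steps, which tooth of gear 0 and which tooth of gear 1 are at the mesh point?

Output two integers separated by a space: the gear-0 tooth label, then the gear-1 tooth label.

Answer: 7 5

Derivation:
Gear 0 (driver, T0=10): tooth at mesh = N mod T0
  67 = 6 * 10 + 7, so 67 mod 10 = 7
  gear 0 tooth = 7
Gear 1 (driven, T1=9): tooth at mesh = (-N) mod T1
  67 = 7 * 9 + 4, so 67 mod 9 = 4
  (-67) mod 9 = (-4) mod 9 = 9 - 4 = 5
Mesh after 67 steps: gear-0 tooth 7 meets gear-1 tooth 5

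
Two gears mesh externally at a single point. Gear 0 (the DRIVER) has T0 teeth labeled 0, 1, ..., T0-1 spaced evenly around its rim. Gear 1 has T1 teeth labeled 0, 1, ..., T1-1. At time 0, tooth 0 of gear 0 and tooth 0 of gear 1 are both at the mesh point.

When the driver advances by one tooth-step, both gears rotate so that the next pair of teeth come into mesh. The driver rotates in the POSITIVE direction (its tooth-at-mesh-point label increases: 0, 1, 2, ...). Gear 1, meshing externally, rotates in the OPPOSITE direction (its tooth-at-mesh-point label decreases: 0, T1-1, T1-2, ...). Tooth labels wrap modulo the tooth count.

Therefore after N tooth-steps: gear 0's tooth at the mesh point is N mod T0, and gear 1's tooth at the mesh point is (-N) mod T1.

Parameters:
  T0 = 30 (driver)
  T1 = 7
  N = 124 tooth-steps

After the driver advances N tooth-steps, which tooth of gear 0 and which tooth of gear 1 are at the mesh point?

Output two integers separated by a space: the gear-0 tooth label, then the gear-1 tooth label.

Gear 0 (driver, T0=30): tooth at mesh = N mod T0
  124 = 4 * 30 + 4, so 124 mod 30 = 4
  gear 0 tooth = 4
Gear 1 (driven, T1=7): tooth at mesh = (-N) mod T1
  124 = 17 * 7 + 5, so 124 mod 7 = 5
  (-124) mod 7 = (-5) mod 7 = 7 - 5 = 2
Mesh after 124 steps: gear-0 tooth 4 meets gear-1 tooth 2

Answer: 4 2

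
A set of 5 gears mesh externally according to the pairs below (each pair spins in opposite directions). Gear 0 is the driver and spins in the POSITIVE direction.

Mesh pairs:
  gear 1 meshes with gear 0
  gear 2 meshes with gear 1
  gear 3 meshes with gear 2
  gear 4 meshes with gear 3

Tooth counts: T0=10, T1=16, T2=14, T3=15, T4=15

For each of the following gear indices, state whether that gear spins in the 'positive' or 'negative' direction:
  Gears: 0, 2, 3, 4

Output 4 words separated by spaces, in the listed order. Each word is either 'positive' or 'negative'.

Gear 0 (driver): positive (depth 0)
  gear 1: meshes with gear 0 -> depth 1 -> negative (opposite of gear 0)
  gear 2: meshes with gear 1 -> depth 2 -> positive (opposite of gear 1)
  gear 3: meshes with gear 2 -> depth 3 -> negative (opposite of gear 2)
  gear 4: meshes with gear 3 -> depth 4 -> positive (opposite of gear 3)
Queried indices 0, 2, 3, 4 -> positive, positive, negative, positive

Answer: positive positive negative positive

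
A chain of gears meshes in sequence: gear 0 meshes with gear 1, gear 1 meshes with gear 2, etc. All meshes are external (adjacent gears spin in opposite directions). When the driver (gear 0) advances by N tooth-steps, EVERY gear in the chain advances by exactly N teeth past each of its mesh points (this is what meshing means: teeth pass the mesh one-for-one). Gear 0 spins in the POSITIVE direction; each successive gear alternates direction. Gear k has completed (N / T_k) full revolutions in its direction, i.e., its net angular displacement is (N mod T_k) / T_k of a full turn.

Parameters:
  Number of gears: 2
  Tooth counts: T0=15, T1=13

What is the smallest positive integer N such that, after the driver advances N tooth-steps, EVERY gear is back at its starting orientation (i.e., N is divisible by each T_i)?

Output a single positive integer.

Gear k returns to start when N is a multiple of T_k.
All gears at start simultaneously when N is a common multiple of [15, 13]; the smallest such N is lcm(15, 13).
Start: lcm = T0 = 15
Fold in T1=13: gcd(15, 13) = 1; lcm(15, 13) = 15 * 13 / 1 = 195 / 1 = 195
Full cycle length = 195

Answer: 195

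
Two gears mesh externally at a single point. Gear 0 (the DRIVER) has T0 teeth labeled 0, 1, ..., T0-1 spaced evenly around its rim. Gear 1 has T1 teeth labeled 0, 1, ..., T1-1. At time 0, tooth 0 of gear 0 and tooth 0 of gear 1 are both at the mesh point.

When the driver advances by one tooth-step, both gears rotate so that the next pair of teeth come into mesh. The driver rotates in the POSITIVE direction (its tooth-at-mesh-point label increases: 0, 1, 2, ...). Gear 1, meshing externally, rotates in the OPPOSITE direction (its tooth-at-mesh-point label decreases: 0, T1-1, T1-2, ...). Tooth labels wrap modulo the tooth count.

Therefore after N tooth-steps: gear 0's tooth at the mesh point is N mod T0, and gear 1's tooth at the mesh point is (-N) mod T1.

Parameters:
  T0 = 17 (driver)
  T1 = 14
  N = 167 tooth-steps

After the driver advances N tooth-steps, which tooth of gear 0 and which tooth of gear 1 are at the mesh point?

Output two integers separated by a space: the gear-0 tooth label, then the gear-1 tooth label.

Gear 0 (driver, T0=17): tooth at mesh = N mod T0
  167 = 9 * 17 + 14, so 167 mod 17 = 14
  gear 0 tooth = 14
Gear 1 (driven, T1=14): tooth at mesh = (-N) mod T1
  167 = 11 * 14 + 13, so 167 mod 14 = 13
  (-167) mod 14 = (-13) mod 14 = 14 - 13 = 1
Mesh after 167 steps: gear-0 tooth 14 meets gear-1 tooth 1

Answer: 14 1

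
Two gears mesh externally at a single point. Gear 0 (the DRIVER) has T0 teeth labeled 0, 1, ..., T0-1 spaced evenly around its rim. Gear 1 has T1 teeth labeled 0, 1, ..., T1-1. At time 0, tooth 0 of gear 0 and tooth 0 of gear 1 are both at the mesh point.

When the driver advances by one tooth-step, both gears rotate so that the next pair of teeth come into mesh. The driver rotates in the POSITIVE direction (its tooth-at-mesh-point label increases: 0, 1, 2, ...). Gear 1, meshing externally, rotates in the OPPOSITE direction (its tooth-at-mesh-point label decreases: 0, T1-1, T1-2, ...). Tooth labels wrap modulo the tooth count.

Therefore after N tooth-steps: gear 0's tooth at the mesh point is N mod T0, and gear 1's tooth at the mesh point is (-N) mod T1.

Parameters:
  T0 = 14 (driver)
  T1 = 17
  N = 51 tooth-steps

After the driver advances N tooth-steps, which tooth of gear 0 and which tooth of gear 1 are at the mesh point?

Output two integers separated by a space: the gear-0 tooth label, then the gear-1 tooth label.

Answer: 9 0

Derivation:
Gear 0 (driver, T0=14): tooth at mesh = N mod T0
  51 = 3 * 14 + 9, so 51 mod 14 = 9
  gear 0 tooth = 9
Gear 1 (driven, T1=17): tooth at mesh = (-N) mod T1
  51 = 3 * 17 + 0, so 51 mod 17 = 0
  (-51) mod 17 = 0
Mesh after 51 steps: gear-0 tooth 9 meets gear-1 tooth 0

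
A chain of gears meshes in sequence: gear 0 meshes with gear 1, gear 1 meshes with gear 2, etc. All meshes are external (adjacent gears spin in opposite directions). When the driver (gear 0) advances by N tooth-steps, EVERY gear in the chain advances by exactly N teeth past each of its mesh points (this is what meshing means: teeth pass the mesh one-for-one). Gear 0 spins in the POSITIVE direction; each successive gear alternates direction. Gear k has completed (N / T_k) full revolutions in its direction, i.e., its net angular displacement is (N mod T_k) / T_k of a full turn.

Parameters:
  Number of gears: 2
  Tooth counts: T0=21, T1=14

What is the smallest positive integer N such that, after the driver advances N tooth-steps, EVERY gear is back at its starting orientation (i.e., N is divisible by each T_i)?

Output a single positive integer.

Answer: 42

Derivation:
Gear k returns to start when N is a multiple of T_k.
All gears at start simultaneously when N is a common multiple of [21, 14]; the smallest such N is lcm(21, 14).
Start: lcm = T0 = 21
Fold in T1=14: gcd(21, 14) = 7; lcm(21, 14) = 21 * 14 / 7 = 294 / 7 = 42
Full cycle length = 42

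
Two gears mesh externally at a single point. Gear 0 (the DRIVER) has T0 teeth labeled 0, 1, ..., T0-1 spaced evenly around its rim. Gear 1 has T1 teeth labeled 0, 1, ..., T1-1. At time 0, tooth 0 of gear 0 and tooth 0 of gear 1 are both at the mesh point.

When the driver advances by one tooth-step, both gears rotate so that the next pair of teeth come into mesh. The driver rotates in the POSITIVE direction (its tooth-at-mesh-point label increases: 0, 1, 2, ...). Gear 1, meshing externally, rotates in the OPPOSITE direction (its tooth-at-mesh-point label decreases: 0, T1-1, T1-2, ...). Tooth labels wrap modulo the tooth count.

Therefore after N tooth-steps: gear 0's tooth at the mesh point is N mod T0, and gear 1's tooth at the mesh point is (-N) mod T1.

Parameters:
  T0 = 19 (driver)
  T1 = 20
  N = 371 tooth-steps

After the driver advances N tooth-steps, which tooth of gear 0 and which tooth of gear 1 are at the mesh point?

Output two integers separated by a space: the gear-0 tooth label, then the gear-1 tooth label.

Answer: 10 9

Derivation:
Gear 0 (driver, T0=19): tooth at mesh = N mod T0
  371 = 19 * 19 + 10, so 371 mod 19 = 10
  gear 0 tooth = 10
Gear 1 (driven, T1=20): tooth at mesh = (-N) mod T1
  371 = 18 * 20 + 11, so 371 mod 20 = 11
  (-371) mod 20 = (-11) mod 20 = 20 - 11 = 9
Mesh after 371 steps: gear-0 tooth 10 meets gear-1 tooth 9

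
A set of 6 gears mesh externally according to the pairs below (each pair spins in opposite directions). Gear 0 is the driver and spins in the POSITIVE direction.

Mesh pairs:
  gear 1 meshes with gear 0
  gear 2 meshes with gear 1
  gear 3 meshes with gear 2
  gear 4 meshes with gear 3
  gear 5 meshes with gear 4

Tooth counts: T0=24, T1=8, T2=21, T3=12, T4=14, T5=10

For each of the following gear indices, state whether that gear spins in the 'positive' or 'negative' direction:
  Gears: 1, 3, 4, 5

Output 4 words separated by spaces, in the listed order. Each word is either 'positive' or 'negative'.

Answer: negative negative positive negative

Derivation:
Gear 0 (driver): positive (depth 0)
  gear 1: meshes with gear 0 -> depth 1 -> negative (opposite of gear 0)
  gear 2: meshes with gear 1 -> depth 2 -> positive (opposite of gear 1)
  gear 3: meshes with gear 2 -> depth 3 -> negative (opposite of gear 2)
  gear 4: meshes with gear 3 -> depth 4 -> positive (opposite of gear 3)
  gear 5: meshes with gear 4 -> depth 5 -> negative (opposite of gear 4)
Queried indices 1, 3, 4, 5 -> negative, negative, positive, negative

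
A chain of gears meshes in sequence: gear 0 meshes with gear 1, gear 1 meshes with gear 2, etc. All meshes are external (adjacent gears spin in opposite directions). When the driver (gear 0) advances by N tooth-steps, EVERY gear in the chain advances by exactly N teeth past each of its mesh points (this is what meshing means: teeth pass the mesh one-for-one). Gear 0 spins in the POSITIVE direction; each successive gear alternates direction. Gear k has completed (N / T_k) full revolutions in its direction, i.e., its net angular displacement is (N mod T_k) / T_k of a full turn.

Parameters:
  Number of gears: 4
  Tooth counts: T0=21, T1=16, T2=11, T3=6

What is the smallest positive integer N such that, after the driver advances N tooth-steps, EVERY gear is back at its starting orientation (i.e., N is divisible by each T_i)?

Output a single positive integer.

Gear k returns to start when N is a multiple of T_k.
All gears at start simultaneously when N is a common multiple of [21, 16, 11, 6]; the smallest such N is lcm(21, 16, 11, 6).
Start: lcm = T0 = 21
Fold in T1=16: gcd(21, 16) = 1; lcm(21, 16) = 21 * 16 / 1 = 336 / 1 = 336
Fold in T2=11: gcd(336, 11) = 1; lcm(336, 11) = 336 * 11 / 1 = 3696 / 1 = 3696
Fold in T3=6: gcd(3696, 6) = 6; lcm(3696, 6) = 3696 * 6 / 6 = 22176 / 6 = 3696
Full cycle length = 3696

Answer: 3696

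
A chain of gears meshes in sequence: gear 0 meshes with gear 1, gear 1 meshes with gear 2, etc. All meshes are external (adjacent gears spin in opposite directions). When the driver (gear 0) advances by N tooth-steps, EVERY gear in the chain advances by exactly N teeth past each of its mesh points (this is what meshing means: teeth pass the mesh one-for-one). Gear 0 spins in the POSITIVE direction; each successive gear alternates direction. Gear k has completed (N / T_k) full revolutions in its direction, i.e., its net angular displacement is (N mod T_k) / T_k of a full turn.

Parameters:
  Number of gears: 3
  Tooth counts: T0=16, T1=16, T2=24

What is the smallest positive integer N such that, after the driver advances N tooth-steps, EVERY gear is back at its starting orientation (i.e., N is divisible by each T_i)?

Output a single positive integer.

Answer: 48

Derivation:
Gear k returns to start when N is a multiple of T_k.
All gears at start simultaneously when N is a common multiple of [16, 16, 24]; the smallest such N is lcm(16, 16, 24).
Start: lcm = T0 = 16
Fold in T1=16: gcd(16, 16) = 16; lcm(16, 16) = 16 * 16 / 16 = 256 / 16 = 16
Fold in T2=24: gcd(16, 24) = 8; lcm(16, 24) = 16 * 24 / 8 = 384 / 8 = 48
Full cycle length = 48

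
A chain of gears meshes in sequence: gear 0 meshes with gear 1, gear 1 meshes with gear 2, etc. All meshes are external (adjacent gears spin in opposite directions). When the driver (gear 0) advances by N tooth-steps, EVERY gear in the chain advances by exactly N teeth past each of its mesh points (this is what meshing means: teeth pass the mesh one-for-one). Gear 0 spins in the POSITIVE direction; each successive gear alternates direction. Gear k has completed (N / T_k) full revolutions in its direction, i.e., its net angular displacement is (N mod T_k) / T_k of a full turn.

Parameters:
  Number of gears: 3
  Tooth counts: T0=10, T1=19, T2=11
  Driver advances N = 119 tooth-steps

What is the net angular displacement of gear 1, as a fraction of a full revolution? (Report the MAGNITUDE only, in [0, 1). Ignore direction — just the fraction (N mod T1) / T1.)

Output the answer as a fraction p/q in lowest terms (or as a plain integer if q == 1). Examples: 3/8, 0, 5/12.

Answer: 5/19

Derivation:
Chain of 3 gears, tooth counts: [10, 19, 11]
  gear 0: T0=10, direction=positive, advance = 119 mod 10 = 9 teeth = 9/10 turn
  gear 1: T1=19, direction=negative, advance = 119 mod 19 = 5 teeth = 5/19 turn
  gear 2: T2=11, direction=positive, advance = 119 mod 11 = 9 teeth = 9/11 turn
Gear 1: 119 mod 19 = 5
Fraction = 5 / 19 = 5/19 (gcd(5,19)=1) = 5/19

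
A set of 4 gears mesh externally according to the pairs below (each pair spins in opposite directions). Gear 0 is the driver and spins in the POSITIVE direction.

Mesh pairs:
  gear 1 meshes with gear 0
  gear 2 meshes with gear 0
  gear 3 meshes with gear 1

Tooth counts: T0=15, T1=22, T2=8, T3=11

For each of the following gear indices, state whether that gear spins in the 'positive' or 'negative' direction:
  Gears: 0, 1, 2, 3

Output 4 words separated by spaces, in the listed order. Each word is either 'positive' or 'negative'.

Answer: positive negative negative positive

Derivation:
Gear 0 (driver): positive (depth 0)
  gear 1: meshes with gear 0 -> depth 1 -> negative (opposite of gear 0)
  gear 2: meshes with gear 0 -> depth 1 -> negative (opposite of gear 0)
  gear 3: meshes with gear 1 -> depth 2 -> positive (opposite of gear 1)
Queried indices 0, 1, 2, 3 -> positive, negative, negative, positive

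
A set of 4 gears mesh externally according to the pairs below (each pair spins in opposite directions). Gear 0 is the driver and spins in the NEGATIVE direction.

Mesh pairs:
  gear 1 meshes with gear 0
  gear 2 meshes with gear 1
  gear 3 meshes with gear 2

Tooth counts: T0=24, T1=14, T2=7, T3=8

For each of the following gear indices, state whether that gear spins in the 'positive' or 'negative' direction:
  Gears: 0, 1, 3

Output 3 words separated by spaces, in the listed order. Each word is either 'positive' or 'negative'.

Answer: negative positive positive

Derivation:
Gear 0 (driver): negative (depth 0)
  gear 1: meshes with gear 0 -> depth 1 -> positive (opposite of gear 0)
  gear 2: meshes with gear 1 -> depth 2 -> negative (opposite of gear 1)
  gear 3: meshes with gear 2 -> depth 3 -> positive (opposite of gear 2)
Queried indices 0, 1, 3 -> negative, positive, positive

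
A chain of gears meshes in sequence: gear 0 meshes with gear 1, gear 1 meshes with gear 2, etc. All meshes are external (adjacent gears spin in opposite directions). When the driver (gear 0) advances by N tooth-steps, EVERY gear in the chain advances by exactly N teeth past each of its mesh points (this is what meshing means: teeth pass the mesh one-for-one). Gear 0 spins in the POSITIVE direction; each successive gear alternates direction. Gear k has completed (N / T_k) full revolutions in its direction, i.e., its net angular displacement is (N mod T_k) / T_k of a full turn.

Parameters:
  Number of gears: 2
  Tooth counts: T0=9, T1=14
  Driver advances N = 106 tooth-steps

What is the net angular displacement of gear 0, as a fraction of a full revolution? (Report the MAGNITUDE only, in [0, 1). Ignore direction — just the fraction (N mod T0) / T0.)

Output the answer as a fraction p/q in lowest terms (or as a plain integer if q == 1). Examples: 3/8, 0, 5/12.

Answer: 7/9

Derivation:
Chain of 2 gears, tooth counts: [9, 14]
  gear 0: T0=9, direction=positive, advance = 106 mod 9 = 7 teeth = 7/9 turn
  gear 1: T1=14, direction=negative, advance = 106 mod 14 = 8 teeth = 8/14 turn
Gear 0: 106 mod 9 = 7
Fraction = 7 / 9 = 7/9 (gcd(7,9)=1) = 7/9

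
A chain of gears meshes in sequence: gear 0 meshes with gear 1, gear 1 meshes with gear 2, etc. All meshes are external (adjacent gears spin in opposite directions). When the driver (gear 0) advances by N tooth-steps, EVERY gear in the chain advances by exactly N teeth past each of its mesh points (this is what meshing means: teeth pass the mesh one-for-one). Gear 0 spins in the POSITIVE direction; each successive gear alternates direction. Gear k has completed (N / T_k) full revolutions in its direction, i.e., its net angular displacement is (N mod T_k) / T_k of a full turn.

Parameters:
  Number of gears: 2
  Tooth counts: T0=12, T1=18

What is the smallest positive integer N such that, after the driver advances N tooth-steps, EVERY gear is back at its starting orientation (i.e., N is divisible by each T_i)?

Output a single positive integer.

Answer: 36

Derivation:
Gear k returns to start when N is a multiple of T_k.
All gears at start simultaneously when N is a common multiple of [12, 18]; the smallest such N is lcm(12, 18).
Start: lcm = T0 = 12
Fold in T1=18: gcd(12, 18) = 6; lcm(12, 18) = 12 * 18 / 6 = 216 / 6 = 36
Full cycle length = 36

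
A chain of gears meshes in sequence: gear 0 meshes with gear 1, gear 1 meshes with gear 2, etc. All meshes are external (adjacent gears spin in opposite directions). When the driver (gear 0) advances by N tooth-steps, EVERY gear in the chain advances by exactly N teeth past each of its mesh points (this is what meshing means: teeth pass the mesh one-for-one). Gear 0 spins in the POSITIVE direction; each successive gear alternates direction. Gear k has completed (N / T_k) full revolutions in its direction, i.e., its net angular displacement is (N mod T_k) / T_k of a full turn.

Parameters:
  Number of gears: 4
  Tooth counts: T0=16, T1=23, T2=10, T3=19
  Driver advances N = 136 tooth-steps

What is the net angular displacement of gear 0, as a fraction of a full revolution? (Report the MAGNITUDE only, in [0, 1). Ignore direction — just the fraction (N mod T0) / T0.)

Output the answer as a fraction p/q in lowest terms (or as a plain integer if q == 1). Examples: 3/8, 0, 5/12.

Answer: 1/2

Derivation:
Chain of 4 gears, tooth counts: [16, 23, 10, 19]
  gear 0: T0=16, direction=positive, advance = 136 mod 16 = 8 teeth = 8/16 turn
  gear 1: T1=23, direction=negative, advance = 136 mod 23 = 21 teeth = 21/23 turn
  gear 2: T2=10, direction=positive, advance = 136 mod 10 = 6 teeth = 6/10 turn
  gear 3: T3=19, direction=negative, advance = 136 mod 19 = 3 teeth = 3/19 turn
Gear 0: 136 mod 16 = 8
Fraction = 8 / 16 = 1/2 (gcd(8,16)=8) = 1/2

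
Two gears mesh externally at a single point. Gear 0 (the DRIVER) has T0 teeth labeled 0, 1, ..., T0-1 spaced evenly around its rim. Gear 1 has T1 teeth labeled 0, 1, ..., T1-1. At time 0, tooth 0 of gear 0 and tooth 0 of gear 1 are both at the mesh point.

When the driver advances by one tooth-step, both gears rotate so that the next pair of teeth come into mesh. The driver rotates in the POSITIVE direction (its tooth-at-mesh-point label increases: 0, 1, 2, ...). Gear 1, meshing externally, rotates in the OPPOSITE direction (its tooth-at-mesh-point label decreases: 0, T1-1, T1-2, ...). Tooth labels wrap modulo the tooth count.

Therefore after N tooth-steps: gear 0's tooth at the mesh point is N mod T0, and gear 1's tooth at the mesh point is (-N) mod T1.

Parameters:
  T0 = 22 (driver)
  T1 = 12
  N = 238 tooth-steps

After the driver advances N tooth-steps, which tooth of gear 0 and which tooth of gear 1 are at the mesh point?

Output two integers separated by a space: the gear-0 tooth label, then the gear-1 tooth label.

Answer: 18 2

Derivation:
Gear 0 (driver, T0=22): tooth at mesh = N mod T0
  238 = 10 * 22 + 18, so 238 mod 22 = 18
  gear 0 tooth = 18
Gear 1 (driven, T1=12): tooth at mesh = (-N) mod T1
  238 = 19 * 12 + 10, so 238 mod 12 = 10
  (-238) mod 12 = (-10) mod 12 = 12 - 10 = 2
Mesh after 238 steps: gear-0 tooth 18 meets gear-1 tooth 2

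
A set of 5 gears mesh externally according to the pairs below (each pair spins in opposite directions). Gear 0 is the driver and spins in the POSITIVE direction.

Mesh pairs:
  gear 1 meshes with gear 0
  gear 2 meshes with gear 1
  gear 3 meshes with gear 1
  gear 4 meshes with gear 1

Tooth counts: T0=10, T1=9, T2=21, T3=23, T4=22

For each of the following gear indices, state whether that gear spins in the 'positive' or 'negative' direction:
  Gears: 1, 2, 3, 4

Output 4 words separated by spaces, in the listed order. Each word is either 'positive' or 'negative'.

Answer: negative positive positive positive

Derivation:
Gear 0 (driver): positive (depth 0)
  gear 1: meshes with gear 0 -> depth 1 -> negative (opposite of gear 0)
  gear 2: meshes with gear 1 -> depth 2 -> positive (opposite of gear 1)
  gear 3: meshes with gear 1 -> depth 2 -> positive (opposite of gear 1)
  gear 4: meshes with gear 1 -> depth 2 -> positive (opposite of gear 1)
Queried indices 1, 2, 3, 4 -> negative, positive, positive, positive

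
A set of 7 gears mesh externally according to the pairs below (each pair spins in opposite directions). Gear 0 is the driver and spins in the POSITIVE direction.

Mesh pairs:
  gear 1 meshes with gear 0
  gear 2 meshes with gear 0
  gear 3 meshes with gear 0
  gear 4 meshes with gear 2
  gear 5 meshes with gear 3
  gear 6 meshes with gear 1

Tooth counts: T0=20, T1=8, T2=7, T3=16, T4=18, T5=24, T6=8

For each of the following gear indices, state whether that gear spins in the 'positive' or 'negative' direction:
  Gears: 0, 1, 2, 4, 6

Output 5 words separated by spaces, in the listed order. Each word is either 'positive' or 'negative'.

Answer: positive negative negative positive positive

Derivation:
Gear 0 (driver): positive (depth 0)
  gear 1: meshes with gear 0 -> depth 1 -> negative (opposite of gear 0)
  gear 2: meshes with gear 0 -> depth 1 -> negative (opposite of gear 0)
  gear 3: meshes with gear 0 -> depth 1 -> negative (opposite of gear 0)
  gear 4: meshes with gear 2 -> depth 2 -> positive (opposite of gear 2)
  gear 5: meshes with gear 3 -> depth 2 -> positive (opposite of gear 3)
  gear 6: meshes with gear 1 -> depth 2 -> positive (opposite of gear 1)
Queried indices 0, 1, 2, 4, 6 -> positive, negative, negative, positive, positive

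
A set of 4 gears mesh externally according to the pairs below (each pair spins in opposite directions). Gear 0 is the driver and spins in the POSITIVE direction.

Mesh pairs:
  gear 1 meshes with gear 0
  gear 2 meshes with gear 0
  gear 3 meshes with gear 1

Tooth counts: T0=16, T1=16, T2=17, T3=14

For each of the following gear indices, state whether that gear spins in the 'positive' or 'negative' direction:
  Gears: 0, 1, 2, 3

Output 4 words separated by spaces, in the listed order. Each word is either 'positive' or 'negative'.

Gear 0 (driver): positive (depth 0)
  gear 1: meshes with gear 0 -> depth 1 -> negative (opposite of gear 0)
  gear 2: meshes with gear 0 -> depth 1 -> negative (opposite of gear 0)
  gear 3: meshes with gear 1 -> depth 2 -> positive (opposite of gear 1)
Queried indices 0, 1, 2, 3 -> positive, negative, negative, positive

Answer: positive negative negative positive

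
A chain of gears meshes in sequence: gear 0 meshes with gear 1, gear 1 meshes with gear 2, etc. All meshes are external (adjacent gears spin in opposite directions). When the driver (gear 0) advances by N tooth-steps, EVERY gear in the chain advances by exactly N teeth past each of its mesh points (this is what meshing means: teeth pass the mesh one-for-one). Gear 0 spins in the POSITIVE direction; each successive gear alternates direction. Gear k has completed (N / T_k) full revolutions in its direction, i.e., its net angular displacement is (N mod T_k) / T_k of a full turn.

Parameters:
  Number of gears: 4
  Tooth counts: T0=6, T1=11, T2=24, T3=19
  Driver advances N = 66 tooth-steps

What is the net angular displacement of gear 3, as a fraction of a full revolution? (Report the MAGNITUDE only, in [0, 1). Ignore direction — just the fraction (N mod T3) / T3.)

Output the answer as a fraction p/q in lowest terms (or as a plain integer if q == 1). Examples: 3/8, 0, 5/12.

Chain of 4 gears, tooth counts: [6, 11, 24, 19]
  gear 0: T0=6, direction=positive, advance = 66 mod 6 = 0 teeth = 0/6 turn
  gear 1: T1=11, direction=negative, advance = 66 mod 11 = 0 teeth = 0/11 turn
  gear 2: T2=24, direction=positive, advance = 66 mod 24 = 18 teeth = 18/24 turn
  gear 3: T3=19, direction=negative, advance = 66 mod 19 = 9 teeth = 9/19 turn
Gear 3: 66 mod 19 = 9
Fraction = 9 / 19 = 9/19 (gcd(9,19)=1) = 9/19

Answer: 9/19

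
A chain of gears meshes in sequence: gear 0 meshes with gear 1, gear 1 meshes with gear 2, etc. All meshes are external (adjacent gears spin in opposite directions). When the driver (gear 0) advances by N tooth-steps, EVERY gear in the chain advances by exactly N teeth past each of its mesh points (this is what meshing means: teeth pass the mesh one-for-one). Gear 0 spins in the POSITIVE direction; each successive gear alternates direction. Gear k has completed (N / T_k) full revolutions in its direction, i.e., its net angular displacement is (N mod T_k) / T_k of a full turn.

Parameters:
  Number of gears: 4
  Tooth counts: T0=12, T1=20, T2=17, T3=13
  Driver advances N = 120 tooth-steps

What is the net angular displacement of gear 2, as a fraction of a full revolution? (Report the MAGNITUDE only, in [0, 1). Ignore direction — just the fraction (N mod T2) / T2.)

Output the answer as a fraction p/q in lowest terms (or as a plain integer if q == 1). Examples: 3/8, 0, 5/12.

Chain of 4 gears, tooth counts: [12, 20, 17, 13]
  gear 0: T0=12, direction=positive, advance = 120 mod 12 = 0 teeth = 0/12 turn
  gear 1: T1=20, direction=negative, advance = 120 mod 20 = 0 teeth = 0/20 turn
  gear 2: T2=17, direction=positive, advance = 120 mod 17 = 1 teeth = 1/17 turn
  gear 3: T3=13, direction=negative, advance = 120 mod 13 = 3 teeth = 3/13 turn
Gear 2: 120 mod 17 = 1
Fraction = 1 / 17 = 1/17 (gcd(1,17)=1) = 1/17

Answer: 1/17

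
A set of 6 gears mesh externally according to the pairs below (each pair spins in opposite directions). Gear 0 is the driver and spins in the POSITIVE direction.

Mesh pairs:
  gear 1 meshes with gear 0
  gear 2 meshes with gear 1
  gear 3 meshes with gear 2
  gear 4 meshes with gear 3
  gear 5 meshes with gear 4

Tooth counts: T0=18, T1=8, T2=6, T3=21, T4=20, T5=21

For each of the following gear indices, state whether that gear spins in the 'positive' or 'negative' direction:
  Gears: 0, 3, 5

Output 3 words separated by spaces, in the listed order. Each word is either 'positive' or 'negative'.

Gear 0 (driver): positive (depth 0)
  gear 1: meshes with gear 0 -> depth 1 -> negative (opposite of gear 0)
  gear 2: meshes with gear 1 -> depth 2 -> positive (opposite of gear 1)
  gear 3: meshes with gear 2 -> depth 3 -> negative (opposite of gear 2)
  gear 4: meshes with gear 3 -> depth 4 -> positive (opposite of gear 3)
  gear 5: meshes with gear 4 -> depth 5 -> negative (opposite of gear 4)
Queried indices 0, 3, 5 -> positive, negative, negative

Answer: positive negative negative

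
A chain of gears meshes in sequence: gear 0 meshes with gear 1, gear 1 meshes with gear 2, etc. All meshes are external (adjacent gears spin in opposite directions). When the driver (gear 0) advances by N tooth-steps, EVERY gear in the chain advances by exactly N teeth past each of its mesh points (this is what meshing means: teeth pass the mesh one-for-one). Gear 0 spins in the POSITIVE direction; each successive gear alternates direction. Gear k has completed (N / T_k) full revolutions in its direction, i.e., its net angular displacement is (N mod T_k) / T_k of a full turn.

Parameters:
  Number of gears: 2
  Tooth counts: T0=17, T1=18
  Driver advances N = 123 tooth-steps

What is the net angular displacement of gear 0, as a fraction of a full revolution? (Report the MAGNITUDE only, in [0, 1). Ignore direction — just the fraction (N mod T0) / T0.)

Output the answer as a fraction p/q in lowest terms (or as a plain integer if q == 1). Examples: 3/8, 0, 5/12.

Answer: 4/17

Derivation:
Chain of 2 gears, tooth counts: [17, 18]
  gear 0: T0=17, direction=positive, advance = 123 mod 17 = 4 teeth = 4/17 turn
  gear 1: T1=18, direction=negative, advance = 123 mod 18 = 15 teeth = 15/18 turn
Gear 0: 123 mod 17 = 4
Fraction = 4 / 17 = 4/17 (gcd(4,17)=1) = 4/17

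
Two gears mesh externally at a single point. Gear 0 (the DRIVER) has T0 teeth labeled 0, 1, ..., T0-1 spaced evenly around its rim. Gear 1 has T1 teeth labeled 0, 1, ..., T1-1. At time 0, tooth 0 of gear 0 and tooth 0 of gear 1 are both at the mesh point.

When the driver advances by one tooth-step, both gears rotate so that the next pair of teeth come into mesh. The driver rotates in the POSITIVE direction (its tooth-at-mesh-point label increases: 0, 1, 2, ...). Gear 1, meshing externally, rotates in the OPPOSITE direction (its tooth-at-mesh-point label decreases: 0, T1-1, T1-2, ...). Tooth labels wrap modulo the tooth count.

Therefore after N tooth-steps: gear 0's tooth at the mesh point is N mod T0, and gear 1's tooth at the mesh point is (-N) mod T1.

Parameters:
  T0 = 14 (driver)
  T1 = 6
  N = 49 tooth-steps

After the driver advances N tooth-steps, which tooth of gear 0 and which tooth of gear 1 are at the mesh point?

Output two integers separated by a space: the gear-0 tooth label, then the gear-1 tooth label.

Answer: 7 5

Derivation:
Gear 0 (driver, T0=14): tooth at mesh = N mod T0
  49 = 3 * 14 + 7, so 49 mod 14 = 7
  gear 0 tooth = 7
Gear 1 (driven, T1=6): tooth at mesh = (-N) mod T1
  49 = 8 * 6 + 1, so 49 mod 6 = 1
  (-49) mod 6 = (-1) mod 6 = 6 - 1 = 5
Mesh after 49 steps: gear-0 tooth 7 meets gear-1 tooth 5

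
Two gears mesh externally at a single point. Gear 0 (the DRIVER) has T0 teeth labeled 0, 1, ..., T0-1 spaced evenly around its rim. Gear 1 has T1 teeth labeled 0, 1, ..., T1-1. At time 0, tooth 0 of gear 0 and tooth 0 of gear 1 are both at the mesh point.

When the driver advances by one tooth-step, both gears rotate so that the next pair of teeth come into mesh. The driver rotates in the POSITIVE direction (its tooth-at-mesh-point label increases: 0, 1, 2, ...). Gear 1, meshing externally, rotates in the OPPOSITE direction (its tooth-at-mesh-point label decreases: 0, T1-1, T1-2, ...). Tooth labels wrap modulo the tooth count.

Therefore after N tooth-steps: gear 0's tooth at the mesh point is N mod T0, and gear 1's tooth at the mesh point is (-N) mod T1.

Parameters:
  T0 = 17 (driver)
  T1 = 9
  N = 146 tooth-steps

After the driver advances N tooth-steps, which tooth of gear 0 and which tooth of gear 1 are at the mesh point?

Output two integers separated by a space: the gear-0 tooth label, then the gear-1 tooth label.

Gear 0 (driver, T0=17): tooth at mesh = N mod T0
  146 = 8 * 17 + 10, so 146 mod 17 = 10
  gear 0 tooth = 10
Gear 1 (driven, T1=9): tooth at mesh = (-N) mod T1
  146 = 16 * 9 + 2, so 146 mod 9 = 2
  (-146) mod 9 = (-2) mod 9 = 9 - 2 = 7
Mesh after 146 steps: gear-0 tooth 10 meets gear-1 tooth 7

Answer: 10 7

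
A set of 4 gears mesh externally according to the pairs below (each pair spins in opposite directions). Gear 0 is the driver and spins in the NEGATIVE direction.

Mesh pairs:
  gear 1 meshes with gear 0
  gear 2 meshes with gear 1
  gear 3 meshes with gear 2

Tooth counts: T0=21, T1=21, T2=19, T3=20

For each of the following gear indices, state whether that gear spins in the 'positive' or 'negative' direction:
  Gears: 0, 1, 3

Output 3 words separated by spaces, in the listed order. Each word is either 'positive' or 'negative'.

Answer: negative positive positive

Derivation:
Gear 0 (driver): negative (depth 0)
  gear 1: meshes with gear 0 -> depth 1 -> positive (opposite of gear 0)
  gear 2: meshes with gear 1 -> depth 2 -> negative (opposite of gear 1)
  gear 3: meshes with gear 2 -> depth 3 -> positive (opposite of gear 2)
Queried indices 0, 1, 3 -> negative, positive, positive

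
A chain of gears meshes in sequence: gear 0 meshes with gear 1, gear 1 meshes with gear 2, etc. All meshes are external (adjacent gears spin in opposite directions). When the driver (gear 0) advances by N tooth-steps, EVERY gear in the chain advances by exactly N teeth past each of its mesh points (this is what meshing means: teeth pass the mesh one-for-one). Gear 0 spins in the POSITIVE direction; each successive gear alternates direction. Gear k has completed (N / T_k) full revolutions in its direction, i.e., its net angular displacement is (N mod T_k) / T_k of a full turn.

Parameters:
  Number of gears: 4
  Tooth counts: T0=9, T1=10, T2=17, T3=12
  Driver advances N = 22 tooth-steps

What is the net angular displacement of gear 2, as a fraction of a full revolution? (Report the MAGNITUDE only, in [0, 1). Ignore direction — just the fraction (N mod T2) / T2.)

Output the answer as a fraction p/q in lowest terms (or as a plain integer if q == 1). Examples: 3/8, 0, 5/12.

Answer: 5/17

Derivation:
Chain of 4 gears, tooth counts: [9, 10, 17, 12]
  gear 0: T0=9, direction=positive, advance = 22 mod 9 = 4 teeth = 4/9 turn
  gear 1: T1=10, direction=negative, advance = 22 mod 10 = 2 teeth = 2/10 turn
  gear 2: T2=17, direction=positive, advance = 22 mod 17 = 5 teeth = 5/17 turn
  gear 3: T3=12, direction=negative, advance = 22 mod 12 = 10 teeth = 10/12 turn
Gear 2: 22 mod 17 = 5
Fraction = 5 / 17 = 5/17 (gcd(5,17)=1) = 5/17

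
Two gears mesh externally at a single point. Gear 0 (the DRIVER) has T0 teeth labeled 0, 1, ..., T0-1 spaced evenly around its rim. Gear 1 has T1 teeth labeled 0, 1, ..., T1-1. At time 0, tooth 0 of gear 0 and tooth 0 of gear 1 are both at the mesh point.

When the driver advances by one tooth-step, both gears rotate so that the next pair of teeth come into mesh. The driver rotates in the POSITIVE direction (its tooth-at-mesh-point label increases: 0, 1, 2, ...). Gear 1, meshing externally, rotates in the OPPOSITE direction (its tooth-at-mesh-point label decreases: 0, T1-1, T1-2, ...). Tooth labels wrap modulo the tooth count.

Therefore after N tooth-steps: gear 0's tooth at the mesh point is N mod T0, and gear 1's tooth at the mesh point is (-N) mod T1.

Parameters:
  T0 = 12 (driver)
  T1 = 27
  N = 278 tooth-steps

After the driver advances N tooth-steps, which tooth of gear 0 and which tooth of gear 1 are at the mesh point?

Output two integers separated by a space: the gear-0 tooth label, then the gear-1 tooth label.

Answer: 2 19

Derivation:
Gear 0 (driver, T0=12): tooth at mesh = N mod T0
  278 = 23 * 12 + 2, so 278 mod 12 = 2
  gear 0 tooth = 2
Gear 1 (driven, T1=27): tooth at mesh = (-N) mod T1
  278 = 10 * 27 + 8, so 278 mod 27 = 8
  (-278) mod 27 = (-8) mod 27 = 27 - 8 = 19
Mesh after 278 steps: gear-0 tooth 2 meets gear-1 tooth 19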